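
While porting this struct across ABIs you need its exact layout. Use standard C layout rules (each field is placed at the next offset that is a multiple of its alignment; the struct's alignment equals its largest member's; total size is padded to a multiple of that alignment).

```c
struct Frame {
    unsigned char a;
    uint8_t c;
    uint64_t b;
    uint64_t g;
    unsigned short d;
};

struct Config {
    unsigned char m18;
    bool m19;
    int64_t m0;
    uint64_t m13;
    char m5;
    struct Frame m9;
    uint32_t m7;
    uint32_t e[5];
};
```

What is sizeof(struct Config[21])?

1848

Frame: a at 0 (size 1, align 1) → ends 1; c at 1 (size 1, align 1) → ends 2; pad 6 to align 8 for b; b at 8 (size 8, align 8) → ends 16; g at 16 (size 8, align 8) → ends 24; d at 24 (size 2, align 2) → ends 26; tail pad 6 to reach multiple of 8; total 32 bytes, alignment 8
m18 at 0 (size 1, align 1) → ends 1
m19 at 1 (size 1, align 1) → ends 2
pad 6 to align 8 for m0
m0 at 8 (size 8, align 8) → ends 16
m13 at 16 (size 8, align 8) → ends 24
m5 at 24 (size 1, align 1) → ends 25
pad 7 to align 8 for m9
m9 at 32 (size 32, align 8) → ends 64
m7 at 64 (size 4, align 4) → ends 68
e at 68 (size 20, align 4) → ends 88
total 88 bytes, alignment 8
array of 21: 21 × 88 = 1848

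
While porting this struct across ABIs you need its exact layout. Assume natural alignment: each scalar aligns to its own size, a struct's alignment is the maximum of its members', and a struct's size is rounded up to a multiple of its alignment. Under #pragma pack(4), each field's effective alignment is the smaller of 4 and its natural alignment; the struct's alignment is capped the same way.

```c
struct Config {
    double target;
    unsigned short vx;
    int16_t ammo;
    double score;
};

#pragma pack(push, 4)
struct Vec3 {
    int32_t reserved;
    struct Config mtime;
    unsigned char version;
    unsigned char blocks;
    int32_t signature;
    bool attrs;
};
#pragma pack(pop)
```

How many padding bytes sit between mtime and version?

Config: target at 0 (size 8, align 8) → ends 8; vx at 8 (size 2, align 2) → ends 10; ammo at 10 (size 2, align 2) → ends 12; pad 4 to align 8 for score; score at 16 (size 8, align 8) → ends 24; total 24 bytes, alignment 8
reserved at 0 (size 4, align 4) → ends 4
mtime at 4 (size 24, align 4) → ends 28
version at 28 (size 1, align 1) → ends 29

0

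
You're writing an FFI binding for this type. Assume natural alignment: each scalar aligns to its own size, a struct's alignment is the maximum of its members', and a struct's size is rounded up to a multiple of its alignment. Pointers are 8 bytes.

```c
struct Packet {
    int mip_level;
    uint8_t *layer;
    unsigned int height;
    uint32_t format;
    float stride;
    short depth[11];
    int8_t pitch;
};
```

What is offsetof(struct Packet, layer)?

0..4  mip_level  (4B, 4-aligned)
4..8  -- padding (4B)
8..16  layer  (8B, 8-aligned)

8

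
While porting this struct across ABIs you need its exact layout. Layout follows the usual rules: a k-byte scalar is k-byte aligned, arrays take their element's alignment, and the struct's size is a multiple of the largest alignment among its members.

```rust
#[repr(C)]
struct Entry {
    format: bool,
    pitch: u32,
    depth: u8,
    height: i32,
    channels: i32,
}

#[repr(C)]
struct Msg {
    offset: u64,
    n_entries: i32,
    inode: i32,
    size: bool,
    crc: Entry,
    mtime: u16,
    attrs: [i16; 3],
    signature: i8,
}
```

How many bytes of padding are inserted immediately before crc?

Entry: @0: format [1B, align 1] → 1; +3 pad (align 4); @4: pitch [4B, align 4] → 8; @8: depth [1B, align 1] → 9; +3 pad (align 4); @12: height [4B, align 4] → 16; @16: channels [4B, align 4] → 20; size 20, align 4
@0: offset [8B, align 8] → 8
@8: n_entries [4B, align 4] → 12
@12: inode [4B, align 4] → 16
@16: size [1B, align 1] → 17
+3 pad (align 4)
@20: crc [20B, align 4] → 40

3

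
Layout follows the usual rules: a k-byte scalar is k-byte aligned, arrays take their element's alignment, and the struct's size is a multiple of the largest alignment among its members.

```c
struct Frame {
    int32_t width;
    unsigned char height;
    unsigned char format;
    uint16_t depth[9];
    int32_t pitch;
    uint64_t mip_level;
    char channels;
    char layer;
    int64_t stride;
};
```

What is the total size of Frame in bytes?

56

0..4  width  (4B, 4-aligned)
4..5  height  (1B, 1-aligned)
5..6  format  (1B, 1-aligned)
6..24  depth  (18B, 2-aligned)
24..28  pitch  (4B, 4-aligned)
28..32  -- padding (4B)
32..40  mip_level  (8B, 8-aligned)
40..41  channels  (1B, 1-aligned)
41..42  layer  (1B, 1-aligned)
42..48  -- padding (6B)
48..56  stride  (8B, 8-aligned)
sizeof = 56, alignof = 8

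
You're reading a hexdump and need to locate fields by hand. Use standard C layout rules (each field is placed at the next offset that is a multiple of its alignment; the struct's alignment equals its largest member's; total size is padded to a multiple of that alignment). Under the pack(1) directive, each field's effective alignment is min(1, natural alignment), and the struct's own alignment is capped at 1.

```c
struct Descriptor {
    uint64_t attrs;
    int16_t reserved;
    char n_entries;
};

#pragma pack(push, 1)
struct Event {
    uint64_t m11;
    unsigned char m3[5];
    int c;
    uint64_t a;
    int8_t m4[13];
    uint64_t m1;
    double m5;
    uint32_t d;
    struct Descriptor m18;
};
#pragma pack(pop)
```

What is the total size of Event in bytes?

74 bytes

Descriptor: @0: attrs [8B, align 8] → 8; @8: reserved [2B, align 2] → 10; @10: n_entries [1B, align 1] → 11; +5 tail pad (align 8); size 16, align 8
@0: m11 [8B, align 1] → 8
@8: m3 [5B, align 1] → 13
@13: c [4B, align 1] → 17
@17: a [8B, align 1] → 25
@25: m4 [13B, align 1] → 38
@38: m1 [8B, align 1] → 46
@46: m5 [8B, align 1] → 54
@54: d [4B, align 1] → 58
@58: m18 [16B, align 1] → 74
size 74, align 1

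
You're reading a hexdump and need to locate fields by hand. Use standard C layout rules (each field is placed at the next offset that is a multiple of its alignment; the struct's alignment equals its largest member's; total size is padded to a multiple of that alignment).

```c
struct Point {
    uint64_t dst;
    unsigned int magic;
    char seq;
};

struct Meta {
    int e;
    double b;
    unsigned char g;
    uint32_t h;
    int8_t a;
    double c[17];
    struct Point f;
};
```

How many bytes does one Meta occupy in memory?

184

Point: @0: dst [8B, align 8] → 8; @8: magic [4B, align 4] → 12; @12: seq [1B, align 1] → 13; +3 tail pad (align 8); size 16, align 8
@0: e [4B, align 4] → 4
+4 pad (align 8)
@8: b [8B, align 8] → 16
@16: g [1B, align 1] → 17
+3 pad (align 4)
@20: h [4B, align 4] → 24
@24: a [1B, align 1] → 25
+7 pad (align 8)
@32: c [136B, align 8] → 168
@168: f [16B, align 8] → 184
size 184, align 8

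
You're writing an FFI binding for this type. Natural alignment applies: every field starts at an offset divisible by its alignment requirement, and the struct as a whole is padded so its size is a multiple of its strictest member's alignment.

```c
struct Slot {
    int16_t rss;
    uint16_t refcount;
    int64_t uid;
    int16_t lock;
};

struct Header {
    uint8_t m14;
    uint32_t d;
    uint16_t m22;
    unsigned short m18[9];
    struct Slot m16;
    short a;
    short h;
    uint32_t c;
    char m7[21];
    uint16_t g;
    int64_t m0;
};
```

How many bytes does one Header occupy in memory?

Slot: @0: rss [2B, align 2] → 2; @2: refcount [2B, align 2] → 4; +4 pad (align 8); @8: uid [8B, align 8] → 16; @16: lock [2B, align 2] → 18; +6 tail pad (align 8); size 24, align 8
@0: m14 [1B, align 1] → 1
+3 pad (align 4)
@4: d [4B, align 4] → 8
@8: m22 [2B, align 2] → 10
@10: m18 [18B, align 2] → 28
+4 pad (align 8)
@32: m16 [24B, align 8] → 56
@56: a [2B, align 2] → 58
@58: h [2B, align 2] → 60
@60: c [4B, align 4] → 64
@64: m7 [21B, align 1] → 85
+1 pad (align 2)
@86: g [2B, align 2] → 88
@88: m0 [8B, align 8] → 96
size 96, align 8

96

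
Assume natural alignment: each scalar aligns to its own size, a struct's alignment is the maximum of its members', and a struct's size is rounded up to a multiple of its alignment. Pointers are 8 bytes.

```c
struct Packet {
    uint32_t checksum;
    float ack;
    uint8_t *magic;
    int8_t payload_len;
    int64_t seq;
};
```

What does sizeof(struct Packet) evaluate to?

0..4  checksum  (4B, 4-aligned)
4..8  ack  (4B, 4-aligned)
8..16  magic  (8B, 8-aligned)
16..17  payload_len  (1B, 1-aligned)
17..24  -- padding (7B)
24..32  seq  (8B, 8-aligned)
sizeof = 32, alignof = 8

32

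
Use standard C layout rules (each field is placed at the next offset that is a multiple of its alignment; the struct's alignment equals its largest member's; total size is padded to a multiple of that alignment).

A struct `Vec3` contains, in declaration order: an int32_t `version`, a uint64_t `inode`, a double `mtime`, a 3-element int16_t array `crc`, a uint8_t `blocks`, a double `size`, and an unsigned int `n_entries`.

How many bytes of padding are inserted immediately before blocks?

0..4  version  (4B, 4-aligned)
4..8  -- padding (4B)
8..16  inode  (8B, 8-aligned)
16..24  mtime  (8B, 8-aligned)
24..30  crc  (6B, 2-aligned)
30..31  blocks  (1B, 1-aligned)

0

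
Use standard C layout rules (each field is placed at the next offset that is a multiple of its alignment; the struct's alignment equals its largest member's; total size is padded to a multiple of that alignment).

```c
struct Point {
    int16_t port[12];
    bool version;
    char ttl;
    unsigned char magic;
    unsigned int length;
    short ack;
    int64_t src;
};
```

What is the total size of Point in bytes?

48 bytes

0..24  port  (24B, 2-aligned)
24..25  version  (1B, 1-aligned)
25..26  ttl  (1B, 1-aligned)
26..27  magic  (1B, 1-aligned)
27..28  -- padding (1B)
28..32  length  (4B, 4-aligned)
32..34  ack  (2B, 2-aligned)
34..40  -- padding (6B)
40..48  src  (8B, 8-aligned)
sizeof = 48, alignof = 8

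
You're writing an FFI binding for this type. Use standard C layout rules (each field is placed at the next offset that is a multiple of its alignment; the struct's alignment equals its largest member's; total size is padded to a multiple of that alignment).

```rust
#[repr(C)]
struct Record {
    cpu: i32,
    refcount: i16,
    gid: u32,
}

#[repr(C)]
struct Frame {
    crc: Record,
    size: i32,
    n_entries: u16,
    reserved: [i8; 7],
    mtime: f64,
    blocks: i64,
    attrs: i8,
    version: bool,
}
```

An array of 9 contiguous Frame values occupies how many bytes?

504

Record: @0: cpu [4B, align 4] → 4; @4: refcount [2B, align 2] → 6; +2 pad (align 4); @8: gid [4B, align 4] → 12; size 12, align 4
@0: crc [12B, align 4] → 12
@12: size [4B, align 4] → 16
@16: n_entries [2B, align 2] → 18
@18: reserved [7B, align 1] → 25
+7 pad (align 8)
@32: mtime [8B, align 8] → 40
@40: blocks [8B, align 8] → 48
@48: attrs [1B, align 1] → 49
@49: version [1B, align 1] → 50
+6 tail pad (align 8)
size 56, align 8
array of 9: 9 × 56 = 504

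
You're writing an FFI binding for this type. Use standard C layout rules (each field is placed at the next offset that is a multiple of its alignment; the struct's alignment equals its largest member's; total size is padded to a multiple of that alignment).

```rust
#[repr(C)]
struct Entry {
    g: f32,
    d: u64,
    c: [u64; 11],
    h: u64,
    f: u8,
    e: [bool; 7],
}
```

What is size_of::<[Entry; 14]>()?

1680

g at 0 (size 4, align 4) → ends 4
pad 4 to align 8 for d
d at 8 (size 8, align 8) → ends 16
c at 16 (size 88, align 8) → ends 104
h at 104 (size 8, align 8) → ends 112
f at 112 (size 1, align 1) → ends 113
e at 113 (size 7, align 1) → ends 120
total 120 bytes, alignment 8
array of 14: 14 × 120 = 1680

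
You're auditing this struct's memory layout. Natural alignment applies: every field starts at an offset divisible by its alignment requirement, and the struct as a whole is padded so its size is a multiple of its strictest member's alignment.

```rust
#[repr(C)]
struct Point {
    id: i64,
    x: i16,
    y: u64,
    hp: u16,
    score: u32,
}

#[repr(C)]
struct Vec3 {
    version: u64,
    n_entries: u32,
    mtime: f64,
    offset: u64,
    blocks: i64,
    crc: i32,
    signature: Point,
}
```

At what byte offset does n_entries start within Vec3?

8

Point: 0..8  id  (8B, 8-aligned); 8..10  x  (2B, 2-aligned); 10..16  -- padding (6B); 16..24  y  (8B, 8-aligned); 24..26  hp  (2B, 2-aligned); 26..28  -- padding (2B); 28..32  score  (4B, 4-aligned); sizeof = 32, alignof = 8
0..8  version  (8B, 8-aligned)
8..12  n_entries  (4B, 4-aligned)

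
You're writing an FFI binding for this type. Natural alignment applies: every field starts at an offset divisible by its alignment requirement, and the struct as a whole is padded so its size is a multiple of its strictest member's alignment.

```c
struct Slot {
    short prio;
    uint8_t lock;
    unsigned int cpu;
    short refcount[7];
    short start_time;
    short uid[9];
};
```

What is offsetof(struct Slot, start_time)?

22

@0: prio [2B, align 2] → 2
@2: lock [1B, align 1] → 3
+1 pad (align 4)
@4: cpu [4B, align 4] → 8
@8: refcount [14B, align 2] → 22
@22: start_time [2B, align 2] → 24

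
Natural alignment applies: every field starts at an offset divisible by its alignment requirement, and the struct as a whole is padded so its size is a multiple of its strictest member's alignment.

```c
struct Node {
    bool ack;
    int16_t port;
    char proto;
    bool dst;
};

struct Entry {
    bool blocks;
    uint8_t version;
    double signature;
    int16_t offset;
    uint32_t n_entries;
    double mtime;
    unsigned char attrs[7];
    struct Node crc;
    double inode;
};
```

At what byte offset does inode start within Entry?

Node: 0..1  ack  (1B, 1-aligned); 1..2  -- padding (1B); 2..4  port  (2B, 2-aligned); 4..5  proto  (1B, 1-aligned); 5..6  dst  (1B, 1-aligned); sizeof = 6, alignof = 2
0..1  blocks  (1B, 1-aligned)
1..2  version  (1B, 1-aligned)
2..8  -- padding (6B)
8..16  signature  (8B, 8-aligned)
16..18  offset  (2B, 2-aligned)
18..20  -- padding (2B)
20..24  n_entries  (4B, 4-aligned)
24..32  mtime  (8B, 8-aligned)
32..39  attrs  (7B, 1-aligned)
39..40  -- padding (1B)
40..46  crc  (6B, 2-aligned)
46..48  -- padding (2B)
48..56  inode  (8B, 8-aligned)

48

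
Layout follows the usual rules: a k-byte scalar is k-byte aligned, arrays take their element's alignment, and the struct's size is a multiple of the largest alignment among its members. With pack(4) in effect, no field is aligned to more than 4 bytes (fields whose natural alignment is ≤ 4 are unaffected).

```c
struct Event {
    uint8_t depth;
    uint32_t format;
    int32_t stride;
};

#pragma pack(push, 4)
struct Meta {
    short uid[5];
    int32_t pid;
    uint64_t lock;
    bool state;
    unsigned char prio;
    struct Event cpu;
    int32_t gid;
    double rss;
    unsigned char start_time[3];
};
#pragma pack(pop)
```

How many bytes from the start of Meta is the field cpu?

28

Event: depth at 0 (size 1, align 1) → ends 1; pad 3 to align 4 for format; format at 4 (size 4, align 4) → ends 8; stride at 8 (size 4, align 4) → ends 12; total 12 bytes, alignment 4
uid at 0 (size 10, align 2) → ends 10
pad 2 to align 4 for pid
pid at 12 (size 4, align 4) → ends 16
lock at 16 (size 8, align 4) → ends 24
state at 24 (size 1, align 1) → ends 25
prio at 25 (size 1, align 1) → ends 26
pad 2 to align 4 for cpu
cpu at 28 (size 12, align 4) → ends 40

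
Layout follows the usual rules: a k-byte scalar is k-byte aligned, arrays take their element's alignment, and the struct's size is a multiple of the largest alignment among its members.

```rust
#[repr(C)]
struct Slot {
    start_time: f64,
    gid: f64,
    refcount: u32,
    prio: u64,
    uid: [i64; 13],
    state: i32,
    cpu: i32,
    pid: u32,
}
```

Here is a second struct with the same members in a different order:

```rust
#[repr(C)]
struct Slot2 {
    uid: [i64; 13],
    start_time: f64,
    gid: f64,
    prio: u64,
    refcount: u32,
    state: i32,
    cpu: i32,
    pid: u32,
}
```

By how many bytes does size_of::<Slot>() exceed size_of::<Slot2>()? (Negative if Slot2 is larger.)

8

0..8  start_time  (8B, 8-aligned)
8..16  gid  (8B, 8-aligned)
16..20  refcount  (4B, 4-aligned)
20..24  -- padding (4B)
24..32  prio  (8B, 8-aligned)
32..136  uid  (104B, 8-aligned)
136..140  state  (4B, 4-aligned)
140..144  cpu  (4B, 4-aligned)
144..148  pid  (4B, 4-aligned)
148..152  -- tail padding (4B)
sizeof = 152, alignof = 8
— Slot2 —
0..104  uid  (104B, 8-aligned)
104..112  start_time  (8B, 8-aligned)
112..120  gid  (8B, 8-aligned)
120..128  prio  (8B, 8-aligned)
128..132  refcount  (4B, 4-aligned)
132..136  state  (4B, 4-aligned)
136..140  cpu  (4B, 4-aligned)
140..144  pid  (4B, 4-aligned)
sizeof = 144, alignof = 8
152 − 144 = 8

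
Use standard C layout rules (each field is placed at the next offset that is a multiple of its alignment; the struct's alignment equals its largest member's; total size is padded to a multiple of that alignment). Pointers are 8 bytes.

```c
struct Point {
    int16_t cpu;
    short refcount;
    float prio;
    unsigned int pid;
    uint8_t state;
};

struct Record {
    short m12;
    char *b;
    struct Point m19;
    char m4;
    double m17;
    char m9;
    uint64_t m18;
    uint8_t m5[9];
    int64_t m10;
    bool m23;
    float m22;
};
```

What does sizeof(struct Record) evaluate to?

Point: cpu at 0 (size 2, align 2) → ends 2; refcount at 2 (size 2, align 2) → ends 4; prio at 4 (size 4, align 4) → ends 8; pid at 8 (size 4, align 4) → ends 12; state at 12 (size 1, align 1) → ends 13; tail pad 3 to reach multiple of 4; total 16 bytes, alignment 4
m12 at 0 (size 2, align 2) → ends 2
pad 6 to align 8 for b
b at 8 (size 8, align 8) → ends 16
m19 at 16 (size 16, align 4) → ends 32
m4 at 32 (size 1, align 1) → ends 33
pad 7 to align 8 for m17
m17 at 40 (size 8, align 8) → ends 48
m9 at 48 (size 1, align 1) → ends 49
pad 7 to align 8 for m18
m18 at 56 (size 8, align 8) → ends 64
m5 at 64 (size 9, align 1) → ends 73
pad 7 to align 8 for m10
m10 at 80 (size 8, align 8) → ends 88
m23 at 88 (size 1, align 1) → ends 89
pad 3 to align 4 for m22
m22 at 92 (size 4, align 4) → ends 96
total 96 bytes, alignment 8

96 bytes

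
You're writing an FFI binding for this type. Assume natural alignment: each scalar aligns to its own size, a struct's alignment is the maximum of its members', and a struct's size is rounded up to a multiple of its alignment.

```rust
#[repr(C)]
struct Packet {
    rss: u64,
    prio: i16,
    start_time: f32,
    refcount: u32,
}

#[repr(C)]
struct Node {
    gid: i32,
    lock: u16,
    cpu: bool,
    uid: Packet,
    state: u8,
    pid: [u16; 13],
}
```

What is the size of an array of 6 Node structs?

384

Packet: @0: rss [8B, align 8] → 8; @8: prio [2B, align 2] → 10; +2 pad (align 4); @12: start_time [4B, align 4] → 16; @16: refcount [4B, align 4] → 20; +4 tail pad (align 8); size 24, align 8
@0: gid [4B, align 4] → 4
@4: lock [2B, align 2] → 6
@6: cpu [1B, align 1] → 7
+1 pad (align 8)
@8: uid [24B, align 8] → 32
@32: state [1B, align 1] → 33
+1 pad (align 2)
@34: pid [26B, align 2] → 60
+4 tail pad (align 8)
size 64, align 8
array of 6: 6 × 64 = 384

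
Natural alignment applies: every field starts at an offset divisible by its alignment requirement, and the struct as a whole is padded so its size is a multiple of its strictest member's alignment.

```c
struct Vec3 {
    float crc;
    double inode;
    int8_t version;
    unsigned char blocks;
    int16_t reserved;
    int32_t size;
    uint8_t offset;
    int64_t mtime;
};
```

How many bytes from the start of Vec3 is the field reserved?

18

@0: crc [4B, align 4] → 4
+4 pad (align 8)
@8: inode [8B, align 8] → 16
@16: version [1B, align 1] → 17
@17: blocks [1B, align 1] → 18
@18: reserved [2B, align 2] → 20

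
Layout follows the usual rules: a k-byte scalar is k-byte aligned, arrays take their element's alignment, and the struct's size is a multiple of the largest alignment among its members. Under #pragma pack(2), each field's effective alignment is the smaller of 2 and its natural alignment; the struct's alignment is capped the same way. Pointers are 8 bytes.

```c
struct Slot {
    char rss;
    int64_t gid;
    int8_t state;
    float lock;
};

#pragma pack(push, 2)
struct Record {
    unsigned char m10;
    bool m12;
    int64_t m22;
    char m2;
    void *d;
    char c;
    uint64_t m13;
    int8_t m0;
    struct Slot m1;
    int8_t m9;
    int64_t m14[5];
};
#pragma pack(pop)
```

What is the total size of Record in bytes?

Slot: @0: rss [1B, align 1] → 1; +7 pad (align 8); @8: gid [8B, align 8] → 16; @16: state [1B, align 1] → 17; +3 pad (align 4); @20: lock [4B, align 4] → 24; size 24, align 8
@0: m10 [1B, align 1] → 1
@1: m12 [1B, align 1] → 2
@2: m22 [8B, align 2] → 10
@10: m2 [1B, align 1] → 11
+1 pad (align 2)
@12: d [8B, align 2] → 20
@20: c [1B, align 1] → 21
+1 pad (align 2)
@22: m13 [8B, align 2] → 30
@30: m0 [1B, align 1] → 31
+1 pad (align 2)
@32: m1 [24B, align 2] → 56
@56: m9 [1B, align 1] → 57
+1 pad (align 2)
@58: m14 [40B, align 2] → 98
size 98, align 2

98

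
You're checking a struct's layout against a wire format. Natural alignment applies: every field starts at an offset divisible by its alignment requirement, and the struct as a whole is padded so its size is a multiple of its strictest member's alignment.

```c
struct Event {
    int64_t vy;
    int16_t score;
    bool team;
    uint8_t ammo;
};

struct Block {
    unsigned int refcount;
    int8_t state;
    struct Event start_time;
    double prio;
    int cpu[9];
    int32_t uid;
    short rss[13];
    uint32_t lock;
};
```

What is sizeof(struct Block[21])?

Event: @0: vy [8B, align 8] → 8; @8: score [2B, align 2] → 10; @10: team [1B, align 1] → 11; @11: ammo [1B, align 1] → 12; +4 tail pad (align 8); size 16, align 8
@0: refcount [4B, align 4] → 4
@4: state [1B, align 1] → 5
+3 pad (align 8)
@8: start_time [16B, align 8] → 24
@24: prio [8B, align 8] → 32
@32: cpu [36B, align 4] → 68
@68: uid [4B, align 4] → 72
@72: rss [26B, align 2] → 98
+2 pad (align 4)
@100: lock [4B, align 4] → 104
size 104, align 8
array of 21: 21 × 104 = 2184

2184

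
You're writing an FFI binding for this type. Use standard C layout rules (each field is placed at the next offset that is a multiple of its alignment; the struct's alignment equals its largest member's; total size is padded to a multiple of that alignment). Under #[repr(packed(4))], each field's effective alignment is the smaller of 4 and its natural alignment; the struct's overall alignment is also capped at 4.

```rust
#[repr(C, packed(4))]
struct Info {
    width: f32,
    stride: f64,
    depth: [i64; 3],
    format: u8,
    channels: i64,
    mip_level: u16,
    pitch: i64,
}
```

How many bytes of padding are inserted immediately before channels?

width at 0 (size 4, align 4) → ends 4
stride at 4 (size 8, align 4) → ends 12
depth at 12 (size 24, align 4) → ends 36
format at 36 (size 1, align 1) → ends 37
pad 3 to align 4 for channels
channels at 40 (size 8, align 4) → ends 48

3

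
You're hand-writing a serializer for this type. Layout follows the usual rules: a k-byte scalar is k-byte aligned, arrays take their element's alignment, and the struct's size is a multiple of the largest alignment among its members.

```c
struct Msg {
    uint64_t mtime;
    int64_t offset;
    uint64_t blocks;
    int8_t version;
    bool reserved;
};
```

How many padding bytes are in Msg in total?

6

@0: mtime [8B, align 8] → 8
@8: offset [8B, align 8] → 16
@16: blocks [8B, align 8] → 24
@24: version [1B, align 1] → 25
@25: reserved [1B, align 1] → 26
+6 tail pad (align 8)
size 32, align 8
data bytes 26, size 32 → padding 6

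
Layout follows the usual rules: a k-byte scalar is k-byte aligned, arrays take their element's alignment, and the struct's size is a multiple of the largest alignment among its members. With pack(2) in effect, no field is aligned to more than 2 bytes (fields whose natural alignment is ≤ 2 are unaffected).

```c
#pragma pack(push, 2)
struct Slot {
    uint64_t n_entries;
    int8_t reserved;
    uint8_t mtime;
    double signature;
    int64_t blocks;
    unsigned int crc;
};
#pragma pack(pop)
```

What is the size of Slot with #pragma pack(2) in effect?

0..8  n_entries  (8B, 2-aligned)
8..9  reserved  (1B, 1-aligned)
9..10  mtime  (1B, 1-aligned)
10..18  signature  (8B, 2-aligned)
18..26  blocks  (8B, 2-aligned)
26..30  crc  (4B, 2-aligned)
sizeof = 30, alignof = 2

30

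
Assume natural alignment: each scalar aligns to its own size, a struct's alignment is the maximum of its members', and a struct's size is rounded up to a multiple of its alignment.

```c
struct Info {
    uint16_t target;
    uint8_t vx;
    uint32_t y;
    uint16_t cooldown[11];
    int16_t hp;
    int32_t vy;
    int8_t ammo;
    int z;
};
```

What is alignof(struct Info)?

4

member alignments: target=2, vx=1, y=4, cooldown=2, hp=2, vy=4, ammo=1, z=4
max = 4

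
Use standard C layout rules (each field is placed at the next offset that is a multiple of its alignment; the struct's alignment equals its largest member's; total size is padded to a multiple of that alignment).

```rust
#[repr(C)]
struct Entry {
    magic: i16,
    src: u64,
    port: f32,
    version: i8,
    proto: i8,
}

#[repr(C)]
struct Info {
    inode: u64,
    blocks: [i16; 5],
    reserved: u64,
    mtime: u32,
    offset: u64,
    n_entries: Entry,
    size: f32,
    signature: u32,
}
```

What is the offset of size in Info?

72

Entry: 0..2  magic  (2B, 2-aligned); 2..8  -- padding (6B); 8..16  src  (8B, 8-aligned); 16..20  port  (4B, 4-aligned); 20..21  version  (1B, 1-aligned); 21..22  proto  (1B, 1-aligned); 22..24  -- tail padding (2B); sizeof = 24, alignof = 8
0..8  inode  (8B, 8-aligned)
8..18  blocks  (10B, 2-aligned)
18..24  -- padding (6B)
24..32  reserved  (8B, 8-aligned)
32..36  mtime  (4B, 4-aligned)
36..40  -- padding (4B)
40..48  offset  (8B, 8-aligned)
48..72  n_entries  (24B, 8-aligned)
72..76  size  (4B, 4-aligned)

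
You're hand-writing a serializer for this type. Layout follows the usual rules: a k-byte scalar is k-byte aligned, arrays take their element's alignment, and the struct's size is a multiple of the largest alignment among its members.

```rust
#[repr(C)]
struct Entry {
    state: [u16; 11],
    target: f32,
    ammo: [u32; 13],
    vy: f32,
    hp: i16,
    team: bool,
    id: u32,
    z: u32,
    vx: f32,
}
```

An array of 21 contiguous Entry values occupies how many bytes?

0..22  state  (22B, 2-aligned)
22..24  -- padding (2B)
24..28  target  (4B, 4-aligned)
28..80  ammo  (52B, 4-aligned)
80..84  vy  (4B, 4-aligned)
84..86  hp  (2B, 2-aligned)
86..87  team  (1B, 1-aligned)
87..88  -- padding (1B)
88..92  id  (4B, 4-aligned)
92..96  z  (4B, 4-aligned)
96..100  vx  (4B, 4-aligned)
sizeof = 100, alignof = 4
array of 21: 21 × 100 = 2100

2100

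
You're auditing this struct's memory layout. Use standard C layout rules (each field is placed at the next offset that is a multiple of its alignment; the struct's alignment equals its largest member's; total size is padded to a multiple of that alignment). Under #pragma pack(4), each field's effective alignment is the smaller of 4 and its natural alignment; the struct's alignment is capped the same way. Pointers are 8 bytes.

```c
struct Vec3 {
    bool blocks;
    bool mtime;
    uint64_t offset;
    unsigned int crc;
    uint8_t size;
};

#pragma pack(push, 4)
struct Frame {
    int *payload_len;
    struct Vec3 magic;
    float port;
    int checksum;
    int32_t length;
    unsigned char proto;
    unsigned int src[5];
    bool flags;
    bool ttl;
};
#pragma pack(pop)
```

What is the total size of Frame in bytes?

Vec3: @0: blocks [1B, align 1] → 1; @1: mtime [1B, align 1] → 2; +6 pad (align 8); @8: offset [8B, align 8] → 16; @16: crc [4B, align 4] → 20; @20: size [1B, align 1] → 21; +3 tail pad (align 8); size 24, align 8
@0: payload_len [8B, align 4] → 8
@8: magic [24B, align 4] → 32
@32: port [4B, align 4] → 36
@36: checksum [4B, align 4] → 40
@40: length [4B, align 4] → 44
@44: proto [1B, align 1] → 45
+3 pad (align 4)
@48: src [20B, align 4] → 68
@68: flags [1B, align 1] → 69
@69: ttl [1B, align 1] → 70
+2 tail pad (align 4)
size 72, align 4

72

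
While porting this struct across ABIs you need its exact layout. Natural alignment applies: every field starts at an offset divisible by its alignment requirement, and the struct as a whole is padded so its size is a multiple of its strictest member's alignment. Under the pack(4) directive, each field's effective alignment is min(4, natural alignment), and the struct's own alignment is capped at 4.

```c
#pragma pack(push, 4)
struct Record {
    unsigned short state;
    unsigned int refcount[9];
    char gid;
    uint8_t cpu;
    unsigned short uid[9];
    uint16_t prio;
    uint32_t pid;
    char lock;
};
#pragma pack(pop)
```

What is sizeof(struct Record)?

0..2  state  (2B, 2-aligned)
2..4  -- padding (2B)
4..40  refcount  (36B, 4-aligned)
40..41  gid  (1B, 1-aligned)
41..42  cpu  (1B, 1-aligned)
42..60  uid  (18B, 2-aligned)
60..62  prio  (2B, 2-aligned)
62..64  -- padding (2B)
64..68  pid  (4B, 4-aligned)
68..69  lock  (1B, 1-aligned)
69..72  -- tail padding (3B)
sizeof = 72, alignof = 4

72 bytes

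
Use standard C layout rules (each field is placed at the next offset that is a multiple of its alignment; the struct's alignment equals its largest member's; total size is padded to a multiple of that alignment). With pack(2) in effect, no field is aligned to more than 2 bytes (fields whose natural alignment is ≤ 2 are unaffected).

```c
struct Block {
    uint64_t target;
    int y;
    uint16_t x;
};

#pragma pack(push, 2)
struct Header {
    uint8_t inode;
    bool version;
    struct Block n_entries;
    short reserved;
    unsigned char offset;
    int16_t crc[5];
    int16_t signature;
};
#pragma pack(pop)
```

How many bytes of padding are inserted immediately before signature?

Block: 0..8  target  (8B, 8-aligned); 8..12  y  (4B, 4-aligned); 12..14  x  (2B, 2-aligned); 14..16  -- tail padding (2B); sizeof = 16, alignof = 8
0..1  inode  (1B, 1-aligned)
1..2  version  (1B, 1-aligned)
2..18  n_entries  (16B, 2-aligned)
18..20  reserved  (2B, 2-aligned)
20..21  offset  (1B, 1-aligned)
21..22  -- padding (1B)
22..32  crc  (10B, 2-aligned)
32..34  signature  (2B, 2-aligned)

0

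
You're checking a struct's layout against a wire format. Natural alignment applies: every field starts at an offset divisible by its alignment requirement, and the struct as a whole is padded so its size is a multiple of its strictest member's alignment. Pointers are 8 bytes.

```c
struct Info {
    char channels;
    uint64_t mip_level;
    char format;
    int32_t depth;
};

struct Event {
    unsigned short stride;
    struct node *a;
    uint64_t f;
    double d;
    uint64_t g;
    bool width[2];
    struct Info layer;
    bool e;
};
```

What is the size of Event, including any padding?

80 bytes

Info: 0..1  channels  (1B, 1-aligned); 1..8  -- padding (7B); 8..16  mip_level  (8B, 8-aligned); 16..17  format  (1B, 1-aligned); 17..20  -- padding (3B); 20..24  depth  (4B, 4-aligned); sizeof = 24, alignof = 8
0..2  stride  (2B, 2-aligned)
2..8  -- padding (6B)
8..16  a  (8B, 8-aligned)
16..24  f  (8B, 8-aligned)
24..32  d  (8B, 8-aligned)
32..40  g  (8B, 8-aligned)
40..42  width  (2B, 1-aligned)
42..48  -- padding (6B)
48..72  layer  (24B, 8-aligned)
72..73  e  (1B, 1-aligned)
73..80  -- tail padding (7B)
sizeof = 80, alignof = 8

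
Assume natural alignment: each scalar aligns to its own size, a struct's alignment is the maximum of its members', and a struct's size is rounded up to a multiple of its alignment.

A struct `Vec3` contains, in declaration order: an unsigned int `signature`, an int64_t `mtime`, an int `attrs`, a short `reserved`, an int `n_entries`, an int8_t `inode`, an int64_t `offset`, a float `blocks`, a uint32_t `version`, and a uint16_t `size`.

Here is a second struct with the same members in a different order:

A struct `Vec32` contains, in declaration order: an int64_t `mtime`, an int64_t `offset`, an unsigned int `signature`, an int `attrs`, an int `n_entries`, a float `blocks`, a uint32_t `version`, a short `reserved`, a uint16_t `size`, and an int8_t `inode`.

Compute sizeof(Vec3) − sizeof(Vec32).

signature at 0 (size 4, align 4) → ends 4
pad 4 to align 8 for mtime
mtime at 8 (size 8, align 8) → ends 16
attrs at 16 (size 4, align 4) → ends 20
reserved at 20 (size 2, align 2) → ends 22
pad 2 to align 4 for n_entries
n_entries at 24 (size 4, align 4) → ends 28
inode at 28 (size 1, align 1) → ends 29
pad 3 to align 8 for offset
offset at 32 (size 8, align 8) → ends 40
blocks at 40 (size 4, align 4) → ends 44
version at 44 (size 4, align 4) → ends 48
size at 48 (size 2, align 2) → ends 50
tail pad 6 to reach multiple of 8
total 56 bytes, alignment 8
— Vec32 —
mtime at 0 (size 8, align 8) → ends 8
offset at 8 (size 8, align 8) → ends 16
signature at 16 (size 4, align 4) → ends 20
attrs at 20 (size 4, align 4) → ends 24
n_entries at 24 (size 4, align 4) → ends 28
blocks at 28 (size 4, align 4) → ends 32
version at 32 (size 4, align 4) → ends 36
reserved at 36 (size 2, align 2) → ends 38
size at 38 (size 2, align 2) → ends 40
inode at 40 (size 1, align 1) → ends 41
tail pad 7 to reach multiple of 8
total 48 bytes, alignment 8
56 − 48 = 8

8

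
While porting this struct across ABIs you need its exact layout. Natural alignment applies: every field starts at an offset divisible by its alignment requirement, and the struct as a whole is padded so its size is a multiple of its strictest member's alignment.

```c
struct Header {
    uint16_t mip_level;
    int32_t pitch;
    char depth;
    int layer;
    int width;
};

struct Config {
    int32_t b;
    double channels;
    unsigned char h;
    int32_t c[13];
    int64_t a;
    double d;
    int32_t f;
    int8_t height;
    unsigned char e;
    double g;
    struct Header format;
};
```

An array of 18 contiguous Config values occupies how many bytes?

Header: @0: mip_level [2B, align 2] → 2; +2 pad (align 4); @4: pitch [4B, align 4] → 8; @8: depth [1B, align 1] → 9; +3 pad (align 4); @12: layer [4B, align 4] → 16; @16: width [4B, align 4] → 20; size 20, align 4
@0: b [4B, align 4] → 4
+4 pad (align 8)
@8: channels [8B, align 8] → 16
@16: h [1B, align 1] → 17
+3 pad (align 4)
@20: c [52B, align 4] → 72
@72: a [8B, align 8] → 80
@80: d [8B, align 8] → 88
@88: f [4B, align 4] → 92
@92: height [1B, align 1] → 93
@93: e [1B, align 1] → 94
+2 pad (align 8)
@96: g [8B, align 8] → 104
@104: format [20B, align 4] → 124
+4 tail pad (align 8)
size 128, align 8
array of 18: 18 × 128 = 2304

2304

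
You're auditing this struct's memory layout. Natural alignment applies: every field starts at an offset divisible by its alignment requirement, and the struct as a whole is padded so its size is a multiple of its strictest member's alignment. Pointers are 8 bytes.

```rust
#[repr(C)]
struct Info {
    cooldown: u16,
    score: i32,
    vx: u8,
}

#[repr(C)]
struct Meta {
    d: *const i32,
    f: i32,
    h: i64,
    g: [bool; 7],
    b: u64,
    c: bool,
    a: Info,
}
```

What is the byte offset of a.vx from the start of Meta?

52

Info: cooldown at 0 (size 2, align 2) → ends 2; pad 2 to align 4 for score; score at 4 (size 4, align 4) → ends 8; vx at 8 (size 1, align 1) → ends 9; tail pad 3 to reach multiple of 4; total 12 bytes, alignment 4
d at 0 (size 8, align 8) → ends 8
f at 8 (size 4, align 4) → ends 12
pad 4 to align 8 for h
h at 16 (size 8, align 8) → ends 24
g at 24 (size 7, align 1) → ends 31
pad 1 to align 8 for b
b at 32 (size 8, align 8) → ends 40
c at 40 (size 1, align 1) → ends 41
pad 3 to align 4 for a
a at 44 (size 12, align 4) → ends 56
within Info: vx at 8
44 + 8 = 52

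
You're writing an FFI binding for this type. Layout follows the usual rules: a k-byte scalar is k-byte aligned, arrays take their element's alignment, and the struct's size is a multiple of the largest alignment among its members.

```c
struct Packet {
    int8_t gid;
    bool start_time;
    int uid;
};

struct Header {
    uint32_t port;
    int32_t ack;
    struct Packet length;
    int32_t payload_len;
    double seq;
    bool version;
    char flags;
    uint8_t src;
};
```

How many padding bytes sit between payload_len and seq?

Packet: 0..1  gid  (1B, 1-aligned); 1..2  start_time  (1B, 1-aligned); 2..4  -- padding (2B); 4..8  uid  (4B, 4-aligned); sizeof = 8, alignof = 4
0..4  port  (4B, 4-aligned)
4..8  ack  (4B, 4-aligned)
8..16  length  (8B, 4-aligned)
16..20  payload_len  (4B, 4-aligned)
20..24  -- padding (4B)
24..32  seq  (8B, 8-aligned)

4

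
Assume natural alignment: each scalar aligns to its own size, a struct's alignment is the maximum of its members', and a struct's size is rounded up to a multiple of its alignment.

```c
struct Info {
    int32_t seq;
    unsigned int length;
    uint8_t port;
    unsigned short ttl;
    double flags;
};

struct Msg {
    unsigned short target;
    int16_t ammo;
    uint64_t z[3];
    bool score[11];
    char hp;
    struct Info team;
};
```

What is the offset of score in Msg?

Info: seq at 0 (size 4, align 4) → ends 4; length at 4 (size 4, align 4) → ends 8; port at 8 (size 1, align 1) → ends 9; pad 1 to align 2 for ttl; ttl at 10 (size 2, align 2) → ends 12; pad 4 to align 8 for flags; flags at 16 (size 8, align 8) → ends 24; total 24 bytes, alignment 8
target at 0 (size 2, align 2) → ends 2
ammo at 2 (size 2, align 2) → ends 4
pad 4 to align 8 for z
z at 8 (size 24, align 8) → ends 32
score at 32 (size 11, align 1) → ends 43

32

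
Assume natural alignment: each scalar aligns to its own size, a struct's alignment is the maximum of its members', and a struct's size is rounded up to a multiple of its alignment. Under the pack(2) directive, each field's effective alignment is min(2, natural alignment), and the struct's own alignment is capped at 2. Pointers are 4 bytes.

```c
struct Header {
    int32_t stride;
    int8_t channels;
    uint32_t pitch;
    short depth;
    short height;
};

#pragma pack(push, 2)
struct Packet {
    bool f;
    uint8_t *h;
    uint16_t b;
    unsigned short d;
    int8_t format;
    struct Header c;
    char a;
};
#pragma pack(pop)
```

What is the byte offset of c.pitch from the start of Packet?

Header: stride at 0 (size 4, align 4) → ends 4; channels at 4 (size 1, align 1) → ends 5; pad 3 to align 4 for pitch; pitch at 8 (size 4, align 4) → ends 12; depth at 12 (size 2, align 2) → ends 14; height at 14 (size 2, align 2) → ends 16; total 16 bytes, alignment 4
f at 0 (size 1, align 1) → ends 1
pad 1 to align 2 for h
h at 2 (size 4, align 2) → ends 6
b at 6 (size 2, align 2) → ends 8
d at 8 (size 2, align 2) → ends 10
format at 10 (size 1, align 1) → ends 11
pad 1 to align 2 for c
c at 12 (size 16, align 2) → ends 28
within Header: pitch at 8
12 + 8 = 20

20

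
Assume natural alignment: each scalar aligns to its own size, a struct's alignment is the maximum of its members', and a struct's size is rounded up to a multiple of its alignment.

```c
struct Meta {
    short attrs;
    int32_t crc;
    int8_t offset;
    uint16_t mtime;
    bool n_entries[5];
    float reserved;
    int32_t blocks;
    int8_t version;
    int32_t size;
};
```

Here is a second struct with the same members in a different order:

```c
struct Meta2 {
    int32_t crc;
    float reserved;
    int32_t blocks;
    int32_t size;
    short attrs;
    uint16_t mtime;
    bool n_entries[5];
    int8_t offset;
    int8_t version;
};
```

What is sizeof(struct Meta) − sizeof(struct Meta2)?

attrs at 0 (size 2, align 2) → ends 2
pad 2 to align 4 for crc
crc at 4 (size 4, align 4) → ends 8
offset at 8 (size 1, align 1) → ends 9
pad 1 to align 2 for mtime
mtime at 10 (size 2, align 2) → ends 12
n_entries at 12 (size 5, align 1) → ends 17
pad 3 to align 4 for reserved
reserved at 20 (size 4, align 4) → ends 24
blocks at 24 (size 4, align 4) → ends 28
version at 28 (size 1, align 1) → ends 29
pad 3 to align 4 for size
size at 32 (size 4, align 4) → ends 36
total 36 bytes, alignment 4
— Meta2 —
crc at 0 (size 4, align 4) → ends 4
reserved at 4 (size 4, align 4) → ends 8
blocks at 8 (size 4, align 4) → ends 12
size at 12 (size 4, align 4) → ends 16
attrs at 16 (size 2, align 2) → ends 18
mtime at 18 (size 2, align 2) → ends 20
n_entries at 20 (size 5, align 1) → ends 25
offset at 25 (size 1, align 1) → ends 26
version at 26 (size 1, align 1) → ends 27
tail pad 1 to reach multiple of 4
total 28 bytes, alignment 4
36 − 28 = 8

8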